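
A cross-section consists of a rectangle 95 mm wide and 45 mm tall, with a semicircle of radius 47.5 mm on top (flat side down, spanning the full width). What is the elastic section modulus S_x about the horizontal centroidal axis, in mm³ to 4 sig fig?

Split into non-overlapping primitives; take the origin at the lower-left of the bounding box.
Rectangular body: 95 × 45, A = 4 275 mm², y = 22.5 mm, Ī = 721 406 mm⁴.
Semicircular cap: semicircle r = 47.5, A = 3544.11 mm², y = 65.1596 mm, Ī = 558 736 mm⁴.
Centroid: ȳ = ΣA·y / ΣA = 41.836 mm.
Transfer each piece to the horizontal centroidal axis using Ī + A·d² with d = y − 41.836:
  rectangular body: d = -19.336 mm → contributes +2 319 749 mm⁴
  semicircular cap: d = 23.3236 mm → contributes +2 486 700 mm⁴
Total I = 4 806 448 mm⁴.
Extreme fibre distance c = 50.664 mm; S = I/c = 94869.1 mm³.

S_x ≈ 9.487 × 10⁴ mm³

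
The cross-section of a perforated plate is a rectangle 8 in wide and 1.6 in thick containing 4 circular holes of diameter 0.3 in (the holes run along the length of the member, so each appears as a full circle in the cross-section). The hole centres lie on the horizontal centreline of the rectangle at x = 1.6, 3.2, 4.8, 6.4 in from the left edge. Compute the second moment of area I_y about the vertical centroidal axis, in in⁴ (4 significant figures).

Break the section into simple shapes (no overlaps), measuring from the bottom-left corner of the bounding box.
Plate: 8 × 1.6, A = 12.8 in², x = 4 in, Ī = 68.2667 in⁴.
Hole 1 (subtracted): ⌀0.3, A = 0.0706858 in², x = 1.6 in, Ī = 0.000397608 in⁴.
Hole 2 (subtracted): ⌀0.3, A = 0.0706858 in², x = 3.2 in, Ī = 0.000397608 in⁴.
Hole 3 (subtracted): ⌀0.3, A = 0.0706858 in², x = 4.8 in, Ī = 0.000397608 in⁴.
Hole 4 (subtracted): ⌀0.3, A = 0.0706858 in², x = 6.4 in, Ī = 0.000397608 in⁴.
By symmetry the centroid is at mid-width, x̄ = 4 in.
Transfer each piece to the vertical centroidal axis using Ī + A·d² with d = x − 4:
  plate: d = 0 in → contributes +68.2667 in⁴
  hole 1: d = -2.4 in → contributes −0.407548 in⁴
  hole 2: d = -0.8 in → contributes −0.0456365 in⁴
  hole 3: d = 0.8 in → contributes −0.0456365 in⁴
  hole 4: d = 2.4 in → contributes −0.407548 in⁴
Total I = 67.3603 in⁴.

I_y ≈ 67.36 in⁴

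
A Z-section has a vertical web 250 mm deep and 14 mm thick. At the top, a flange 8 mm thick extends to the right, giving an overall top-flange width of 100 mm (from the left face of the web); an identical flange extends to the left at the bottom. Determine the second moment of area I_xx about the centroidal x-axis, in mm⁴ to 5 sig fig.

I_xx ≈ 3.8383 × 10⁷ mm⁴

Break the section into simple shapes (no overlaps), measuring from the bottom-left corner of the bounding box.
Web: 14 × 250, A = 3 500 mm², y = 125 mm, Ī = 18 229 167 mm⁴.
Top flange (beyond web): 86 × 8, A = 688 mm², y = 246 mm, Ī = 3669.333 mm⁴.
Bottom flange (beyond web): 86 × 8, A = 688 mm², y = 4 mm, Ī = 3669.333 mm⁴.
Centroid: ȳ = ΣA·y / ΣA = 125 mm.
Transfer each piece to the centroidal x-axis using Ī + A·d² with d = y − 125:
  web: d = 0 mm → contributes +18 229 167 mm⁴
  top flange (beyond web): d = 121 mm → contributes +10 076 677 mm⁴
  bottom flange (beyond web): d = -121 mm → contributes +10 076 677 mm⁴
Total I = 38 382 521 mm⁴.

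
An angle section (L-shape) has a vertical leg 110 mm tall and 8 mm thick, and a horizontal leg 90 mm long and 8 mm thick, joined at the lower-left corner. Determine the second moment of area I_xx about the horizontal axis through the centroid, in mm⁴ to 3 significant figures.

Split into non-overlapping primitives; take the origin at the lower-left of the bounding box.
Vertical leg: 8 × 110, A = 880 mm², y = 55 mm, Ī = 887 333 mm⁴.
Horizontal leg (remainder): 82 × 8, A = 656 mm², y = 4 mm, Ī = 3498.7 mm⁴.
Centroid: ȳ = ΣA·y / ΣA = 33.219 mm.
Transfer each piece to the horizontal axis through the centroid using Ī + A·d² with d = y − 33.219:
  vertical leg: d = 21.781 mm → contributes +1 304 825 mm⁴
  horizontal leg (remainder): d = -29.219 mm → contributes +563 549 mm⁴
Total I = 1 868 375 mm⁴.

I_xx ≈ 1.87 × 10⁶ mm⁴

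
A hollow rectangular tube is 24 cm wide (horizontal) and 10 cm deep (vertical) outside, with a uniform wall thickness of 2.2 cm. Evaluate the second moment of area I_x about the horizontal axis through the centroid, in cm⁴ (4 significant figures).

I_x ≈ 1713 cm⁴

Decompose the section into non-overlapping parts with the origin at the bottom-left of its bounding rectangle.
Outer rectangle: 24 × 10, A = 240 cm², y = 5 cm, Ī = 2 000 cm⁴.
Inner void (subtracted): 19.6 × 5.6, A = 109.76 cm², y = 5 cm, Ī = 286.839 cm⁴.
By symmetry the centroid is at mid-height, ȳ = 5 cm.
All pieces are centred on the horizontal axis through the centroid, so I = ΣĪ (holes subtracted) = 1713.16 cm⁴.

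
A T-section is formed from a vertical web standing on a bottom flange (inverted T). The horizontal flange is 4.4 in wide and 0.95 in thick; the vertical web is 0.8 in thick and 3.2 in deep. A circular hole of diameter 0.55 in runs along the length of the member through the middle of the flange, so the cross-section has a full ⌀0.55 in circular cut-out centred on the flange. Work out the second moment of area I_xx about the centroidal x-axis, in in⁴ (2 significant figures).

I_xx ≈ 9.2 in⁴

Treat the section as a set of non-overlapping primitives; coordinates are from the bounding-box lower-left.
Flange: 4.4 × 0.95, A = 4.18 in², y = 0.475 in, Ī = 0.3144 in⁴.
Web: 0.8 × 3.2, A = 2.56 in², y = 2.55 in, Ī = 2.185 in⁴.
Hole (subtracted): ⌀0.55, A = 0.2376 in², y = 0.475 in, Ī = 0.004492 in⁴.
Centroid: ȳ = ΣA·y / ΣA = 1.292 in.
Transfer each piece to the centroidal x-axis using Ī + A·d² with d = y − 1.292:
  flange: d = -0.8169 in → contributes +3.104 in⁴
  web: d = 1.258 in → contributes +6.236 in⁴
  hole: d = -0.8169 in → contributes −0.163 in⁴
Total I = 9.177 in⁴.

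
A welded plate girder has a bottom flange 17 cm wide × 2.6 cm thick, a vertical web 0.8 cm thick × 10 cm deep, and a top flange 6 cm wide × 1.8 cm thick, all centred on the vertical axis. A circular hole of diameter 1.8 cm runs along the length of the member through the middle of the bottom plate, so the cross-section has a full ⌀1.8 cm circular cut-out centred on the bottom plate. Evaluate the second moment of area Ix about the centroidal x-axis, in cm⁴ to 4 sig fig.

Break the section into simple shapes (no overlaps), measuring from the bottom-left corner of the bounding box.
Bottom plate: 17 × 2.6, A = 44.2 cm², y = 1.3 cm, Ī = 24.8993 cm⁴.
Web plate: 0.8 × 10, A = 8 cm², y = 7.6 cm, Ī = 66.6667 cm⁴.
Top plate: 6 × 1.8, A = 10.8 cm², y = 13.5 cm, Ī = 2.916 cm⁴.
Hole (subtracted): ⌀1.8, A = 2.54469 cm², y = 1.3 cm, Ī = 0.5153 cm⁴.
Centroid: ȳ = ΣA·y / ΣA = 4.31313 cm.
Transfer each piece to the centroidal x-axis using Ī + A·d² with d = y − 4.31313:
  bottom plate: d = -3.01313 cm → contributes +426.19 cm⁴
  web plate: d = 3.28687 cm → contributes +153.095 cm⁴
  top plate: d = 9.18687 cm → contributes +914.42 cm⁴
  hole: d = -3.01313 cm → contributes −23.6185 cm⁴
Total I = 1470.09 cm⁴.

Ix ≈ 1470 cm⁴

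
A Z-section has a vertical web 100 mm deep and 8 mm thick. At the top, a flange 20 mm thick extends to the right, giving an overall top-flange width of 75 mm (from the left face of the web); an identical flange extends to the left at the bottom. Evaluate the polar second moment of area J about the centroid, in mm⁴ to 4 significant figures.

Treat the section as a set of non-overlapping primitives; coordinates are from the bounding-box lower-left.
Web: 8 × 100, A = 800 mm², y = 50 mm, Ī = 666 667 mm⁴.
Top flange (beyond web): 67 × 20, A = 1 340 mm², y = 90 mm, Ī = 44666.7 mm⁴.
Bottom flange (beyond web): 67 × 20, A = 1 340 mm², y = 10 mm, Ī = 44666.7 mm⁴.
Centroid: ȳ = ΣA·y / ΣA = 50 mm.
Transfer each piece to the centroidal x-axis using Ī + A·d² with d = y − 50:
  web: d = 0 mm → contributes +666 667 mm⁴
  top flange (beyond web): d = 40 mm → contributes +2 188 667 mm⁴
  bottom flange (beyond web): d = -40 mm → contributes +2 188 667 mm⁴
Total I = 5 044 000 mm⁴.
For the y-axis: x̄ = 71 mm.
Repeating about the centroidal y-axis gives I_y = 4 775 560 mm⁴.
Polar second moment: J = I_x + I_y = 9 819 560 mm⁴.

J ≈ 9.820 × 10⁶ mm⁴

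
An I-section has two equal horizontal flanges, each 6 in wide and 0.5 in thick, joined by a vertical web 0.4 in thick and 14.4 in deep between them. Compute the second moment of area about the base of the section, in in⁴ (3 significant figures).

Split into non-overlapping primitives; take the origin at the lower-left of the bounding box.
Bottom flange: 6 × 0.5, A = 3 in², y = 0.25 in, Ī = 0.0625 in⁴.
Web: 0.4 × 14.4, A = 5.76 in², y = 7.7 in, Ī = 99.533 in⁴.
Top flange: 6 × 0.5, A = 3 in², y = 15.15 in, Ī = 0.0625 in⁴.
Transfer each piece to a horizontal axis along the bottom face using Ī + A·d² with d = y − 0:
  bottom flange: d = 0.25 in → contributes +0.25 in⁴
  web: d = 7.7 in → contributes +441.04 in⁴
  top flange: d = 15.15 in → contributes +688.63 in⁴
Total I = 1129.9 in⁴.

I_base ≈ 1130 in⁴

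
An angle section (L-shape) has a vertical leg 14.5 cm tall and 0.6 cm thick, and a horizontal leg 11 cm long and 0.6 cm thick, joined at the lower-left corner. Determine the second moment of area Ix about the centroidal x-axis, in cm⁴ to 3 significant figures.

Decompose the section into non-overlapping parts with the origin at the bottom-left of its bounding rectangle.
Vertical leg: 0.6 × 14.5, A = 8.7 cm², y = 7.25 cm, Ī = 152.43 cm⁴.
Horizontal leg (remainder): 10.4 × 0.6, A = 6.24 cm², y = 0.3 cm, Ī = 0.1872 cm⁴.
Centroid: ȳ = ΣA·y / ΣA = 4.3472 cm.
Transfer each piece to the centroidal x-axis using Ī + A·d² with d = y − 4.3472:
  vertical leg: d = 2.9028 cm → contributes +225.74 cm⁴
  horizontal leg (remainder): d = -4.0472 cm → contributes +102.4 cm⁴
Total I = 328.14 cm⁴.

Ix ≈ 328 cm⁴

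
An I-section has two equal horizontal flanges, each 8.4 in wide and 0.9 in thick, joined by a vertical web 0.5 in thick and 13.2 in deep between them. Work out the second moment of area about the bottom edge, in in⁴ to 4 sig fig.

I_base ≈ 2070 in⁴

Break the section into simple shapes (no overlaps), measuring from the bottom-left corner of the bounding box.
Bottom flange: 8.4 × 0.9, A = 7.56 in², y = 0.45 in, Ī = 0.5103 in⁴.
Web: 0.5 × 13.2, A = 6.6 in², y = 7.5 in, Ī = 95.832 in⁴.
Top flange: 8.4 × 0.9, A = 7.56 in², y = 14.55 in, Ī = 0.5103 in⁴.
Transfer each piece to the base of the section using Ī + A·d² with d = y − 0:
  bottom flange: d = 0.45 in → contributes +2.0412 in⁴
  web: d = 7.5 in → contributes +467.082 in⁴
  top flange: d = 14.55 in → contributes +1600.98 in⁴
Total I = 2070.1 in⁴.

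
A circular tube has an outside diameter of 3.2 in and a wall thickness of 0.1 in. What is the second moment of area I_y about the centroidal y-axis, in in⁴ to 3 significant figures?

Decompose the section into non-overlapping parts with the origin at the bottom-left of its bounding rectangle.
Outer circle: ⌀3.2, A = 8.0425 in², x = 1.6 in, Ī = 5.1472 in⁴.
Bore (subtracted): ⌀3, A = 7.0686 in², x = 1.6 in, Ī = 3.9761 in⁴.
By symmetry the centroid is at mid-width, x̄ = 1.6 in.
All pieces are centred on the centroidal y-axis, so I = ΣĪ (holes subtracted) = 1.1711 in⁴.

I_y ≈ 1.17 in⁴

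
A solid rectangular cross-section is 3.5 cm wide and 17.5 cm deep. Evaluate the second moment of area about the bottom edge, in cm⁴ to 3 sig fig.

The section: 3.5 × 17.5, A = 61.25 cm², y = 8.75 cm, Ī = 1563.2 cm⁴.
Transfer it to a horizontal axis along the bottom face using Ī + A·d² with d = y − 0:
  the section: d = 8.75 cm → contributes +6252.6 cm⁴
Total I = 6252.6 cm⁴.

I_base ≈ 6250 cm⁴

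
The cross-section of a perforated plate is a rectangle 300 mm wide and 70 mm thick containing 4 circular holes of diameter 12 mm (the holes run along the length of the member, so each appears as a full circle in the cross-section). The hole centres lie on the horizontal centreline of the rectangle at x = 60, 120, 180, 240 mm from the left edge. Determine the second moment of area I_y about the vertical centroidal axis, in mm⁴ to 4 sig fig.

I_y ≈ 1.555 × 10⁸ mm⁴

Split into non-overlapping primitives; take the origin at the lower-left of the bounding box.
Plate: 300 × 70, A = 21 000 mm², x = 150 mm, Ī = 157 500 000 mm⁴.
Hole 1 (subtracted): ⌀12, A = 113.097 mm², x = 60 mm, Ī = 1017.88 mm⁴.
Hole 2 (subtracted): ⌀12, A = 113.097 mm², x = 120 mm, Ī = 1017.88 mm⁴.
Hole 3 (subtracted): ⌀12, A = 113.097 mm², x = 180 mm, Ī = 1017.88 mm⁴.
Hole 4 (subtracted): ⌀12, A = 113.097 mm², x = 240 mm, Ī = 1017.88 mm⁴.
By symmetry the centroid is at mid-width, x̄ = 150 mm.
Transfer each piece to the vertical centroidal axis using Ī + A·d² with d = x − 150:
  plate: d = 0 mm → contributes +157 500 000 mm⁴
  hole 1: d = -90 mm → contributes −917 106 mm⁴
  hole 2: d = -30 mm → contributes −102 805 mm⁴
  hole 3: d = 30 mm → contributes −102 805 mm⁴
  hole 4: d = 90 mm → contributes −917 106 mm⁴
Total I = 155 460 176 mm⁴.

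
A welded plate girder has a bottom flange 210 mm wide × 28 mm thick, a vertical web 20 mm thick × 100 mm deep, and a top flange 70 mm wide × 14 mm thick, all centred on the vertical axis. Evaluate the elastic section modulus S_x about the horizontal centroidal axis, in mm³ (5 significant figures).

Decompose the section into non-overlapping parts with the origin at the bottom-left of its bounding rectangle.
Bottom plate: 210 × 28, A = 5 880 mm², y = 14 mm, Ī = 384 160 mm⁴.
Web plate: 20 × 100, A = 2 000 mm², y = 78 mm, Ī = 1 666 667 mm⁴.
Top plate: 70 × 14, A = 980 mm², y = 135 mm, Ī = 16006.67 mm⁴.
Centroid: ȳ = ΣA·y / ΣA = 41.8307 mm.
Transfer each piece to the horizontal centroidal axis using Ī + A·d² with d = y − 41.8307:
  bottom plate: d = -27.8307 mm → contributes +4 938 501 mm⁴
  web plate: d = 36.1693 mm → contributes +4 283 103 mm⁴
  top plate: d = 93.1693 mm → contributes +8 522 915 mm⁴
Total I = 17 744 519 mm⁴.
Extreme fibre distance c = 100.1693 mm; S = I/c = 177145.3 mm³.

S_x ≈ 1.7715 × 10⁵ mm³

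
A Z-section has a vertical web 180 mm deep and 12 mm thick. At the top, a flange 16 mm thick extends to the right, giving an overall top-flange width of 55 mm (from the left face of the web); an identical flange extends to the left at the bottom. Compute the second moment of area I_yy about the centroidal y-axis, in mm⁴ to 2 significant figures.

I_yy ≈ 1.3 × 10⁶ mm⁴

Split into non-overlapping primitives; take the origin at the lower-left of the bounding box.
Web: 12 × 180, A = 2 160 mm², x = 49 mm, Ī = 25 920 mm⁴.
Top flange (beyond web): 43 × 16, A = 688 mm², x = 76.5 mm, Ī = 106 009 mm⁴.
Bottom flange (beyond web): 43 × 16, A = 688 mm², x = 21.5 mm, Ī = 106 009 mm⁴.
Centroid: x̄ = ΣA·x / ΣA = 49 mm.
Transfer each piece to the centroidal y-axis using Ī + A·d² with d = x − 49:
  web: d = 0 mm → contributes +25 920 mm⁴
  top flange (beyond web): d = 27.5 mm → contributes +626 309 mm⁴
  bottom flange (beyond web): d = -27.5 mm → contributes +626 309 mm⁴
Total I = 1 278 539 mm⁴.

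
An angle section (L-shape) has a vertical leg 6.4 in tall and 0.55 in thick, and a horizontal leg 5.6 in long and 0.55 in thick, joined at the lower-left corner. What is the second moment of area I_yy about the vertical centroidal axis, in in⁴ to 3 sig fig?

I_yy ≈ 18.2 in⁴

Break the section into simple shapes (no overlaps), measuring from the bottom-left corner of the bounding box.
Vertical leg: 0.55 × 6.4, A = 3.52 in², x = 0.275 in, Ī = 0.088733 in⁴.
Horizontal leg (remainder): 5.05 × 0.55, A = 2.7775 in², x = 3.075 in, Ī = 5.9028 in⁴.
Centroid: x̄ = ΣA·x / ΣA = 1.5099 in.
Transfer each piece to the vertical centroidal axis using Ī + A·d² with d = x − 1.5099:
  vertical leg: d = -1.2349 in → contributes +5.457 in⁴
  horizontal leg (remainder): d = 1.5651 in → contributes +12.706 in⁴
Total I = 18.163 in⁴.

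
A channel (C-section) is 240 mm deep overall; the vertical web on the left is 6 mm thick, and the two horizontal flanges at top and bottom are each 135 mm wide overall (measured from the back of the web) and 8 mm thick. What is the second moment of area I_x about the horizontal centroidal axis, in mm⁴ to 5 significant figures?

I_x ≈ 3.4696 × 10⁷ mm⁴

Treat the section as a set of non-overlapping primitives; coordinates are from the bounding-box lower-left.
Web: 6 × 240, A = 1 440 mm², y = 120 mm, Ī = 6 912 000 mm⁴.
Top flange (beyond web): 129 × 8, A = 1 032 mm², y = 236 mm, Ī = 5 504 mm⁴.
Bottom flange (beyond web): 129 × 8, A = 1 032 mm², y = 4 mm, Ī = 5 504 mm⁴.
By symmetry the centroid is at mid-height, ȳ = 120 mm.
Transfer each piece to the horizontal centroidal axis using Ī + A·d² with d = y − 120:
  web: d = 0 mm → contributes +6 912 000 mm⁴
  top flange (beyond web): d = 116 mm → contributes +13 892 096 mm⁴
  bottom flange (beyond web): d = -116 mm → contributes +13 892 096 mm⁴
Total I = 34 696 192 mm⁴.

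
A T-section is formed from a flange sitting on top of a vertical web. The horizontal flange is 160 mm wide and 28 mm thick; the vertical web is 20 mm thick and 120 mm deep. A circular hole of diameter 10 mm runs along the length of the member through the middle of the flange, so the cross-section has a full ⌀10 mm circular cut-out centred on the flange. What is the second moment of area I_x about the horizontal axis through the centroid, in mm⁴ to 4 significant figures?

Split into non-overlapping primitives; take the origin at the lower-left of the bounding box.
Flange: 160 × 28, A = 4 480 mm², y = 134 mm, Ī = 292 693 mm⁴.
Web: 20 × 120, A = 2 400 mm², y = 60 mm, Ī = 2 880 000 mm⁴.
Hole (subtracted): ⌀10, A = 78.5398 mm², y = 134 mm, Ī = 490.874 mm⁴.
Centroid: ȳ = ΣA·y / ΣA = 107.888 mm.
Transfer each piece to the horizontal axis through the centroid using Ī + A·d² with d = y − 107.888:
  flange: d = 26.112 mm → contributes +3 347 330 mm⁴
  web: d = -47.888 mm → contributes +8 383 816 mm⁴
  hole: d = 26.112 mm → contributes −54042.4 mm⁴
Total I = 11 677 104 mm⁴.

I_x ≈ 1.168 × 10⁷ mm⁴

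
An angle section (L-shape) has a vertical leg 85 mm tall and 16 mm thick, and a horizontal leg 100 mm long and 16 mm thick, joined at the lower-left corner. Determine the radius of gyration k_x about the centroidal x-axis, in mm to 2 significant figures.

k_x ≈ 25 mm

Treat the section as a set of non-overlapping primitives; coordinates are from the bounding-box lower-left.
Vertical leg: 16 × 85, A = 1 360 mm², y = 42.5 mm, Ī = 818 833 mm⁴.
Horizontal leg (remainder): 84 × 16, A = 1 344 mm², y = 8 mm, Ī = 28 672 mm⁴.
Centroid: ȳ = ΣA·y / ΣA = 25.35 mm.
Transfer each piece to the centroidal x-axis using Ī + A·d² with d = y − 25.35:
  vertical leg: d = 17.15 mm → contributes +1 218 743 mm⁴
  horizontal leg (remainder): d = -17.35 mm → contributes +433 343 mm⁴
Total I = 1 652 086 mm⁴.
Radius of gyration: k = √(I/A) = √(1 652 086 / 2 704) = 24.72 mm.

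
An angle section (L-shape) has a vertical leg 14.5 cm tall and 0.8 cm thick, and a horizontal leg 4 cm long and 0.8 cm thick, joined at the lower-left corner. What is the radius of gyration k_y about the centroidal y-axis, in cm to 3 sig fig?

k_y ≈ 0.889 cm

Break the section into simple shapes (no overlaps), measuring from the bottom-left corner of the bounding box.
Vertical leg: 0.8 × 14.5, A = 11.6 cm², x = 0.4 cm, Ī = 0.61867 cm⁴.
Horizontal leg (remainder): 3.2 × 0.8, A = 2.56 cm², x = 2.4 cm, Ī = 2.1845 cm⁴.
Centroid: x̄ = ΣA·x / ΣA = 0.76158 cm.
Transfer each piece to the centroidal y-axis using Ī + A·d² with d = x − 0.76158:
  vertical leg: d = -0.36158 cm → contributes +2.1353 cm⁴
  horizontal leg (remainder): d = 1.6384 cm → contributes +9.0566 cm⁴
Total I = 11.192 cm⁴.
Radius of gyration: k = √(I/A) = √(11.192 / 14.16) = 0.88904 cm.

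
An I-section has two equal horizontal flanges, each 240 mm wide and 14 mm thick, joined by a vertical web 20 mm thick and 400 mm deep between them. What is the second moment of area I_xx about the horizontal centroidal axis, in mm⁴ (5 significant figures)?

I_xx ≈ 3.9472 × 10⁸ mm⁴

Treat the section as a set of non-overlapping primitives; coordinates are from the bounding-box lower-left.
Bottom flange: 240 × 14, A = 3 360 mm², y = 7 mm, Ī = 54 880 mm⁴.
Web: 20 × 400, A = 8 000 mm², y = 214 mm, Ī = 106 666 667 mm⁴.
Top flange: 240 × 14, A = 3 360 mm², y = 421 mm, Ī = 54 880 mm⁴.
By symmetry the centroid is at mid-height, ȳ = 214 mm.
Transfer each piece to the horizontal centroidal axis using Ī + A·d² with d = y − 214:
  bottom flange: d = -207 mm → contributes +144 027 520 mm⁴
  web: d = 0 mm → contributes +106 666 667 mm⁴
  top flange: d = 207 mm → contributes +144 027 520 mm⁴
Total I = 394 721 707 mm⁴.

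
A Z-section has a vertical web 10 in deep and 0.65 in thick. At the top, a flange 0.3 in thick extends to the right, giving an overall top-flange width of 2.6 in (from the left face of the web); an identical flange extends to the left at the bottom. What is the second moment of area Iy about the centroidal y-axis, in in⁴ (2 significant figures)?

Iy ≈ 2.6 in⁴

Break the section into simple shapes (no overlaps), measuring from the bottom-left corner of the bounding box.
Web: 0.65 × 10, A = 6.5 in², x = 2.275 in, Ī = 0.2289 in⁴.
Top flange (beyond web): 1.95 × 0.3, A = 0.585 in², x = 3.575 in, Ī = 0.1854 in⁴.
Bottom flange (beyond web): 1.95 × 0.3, A = 0.585 in², x = 0.975 in, Ī = 0.1854 in⁴.
Centroid: x̄ = ΣA·x / ΣA = 2.275 in.
Transfer each piece to the centroidal y-axis using Ī + A·d² with d = x − 2.275:
  web: d = 0 in → contributes +0.2289 in⁴
  top flange (beyond web): d = 1.3 in → contributes +1.174 in⁴
  bottom flange (beyond web): d = -1.3 in → contributes +1.174 in⁴
Total I = 2.577 in⁴.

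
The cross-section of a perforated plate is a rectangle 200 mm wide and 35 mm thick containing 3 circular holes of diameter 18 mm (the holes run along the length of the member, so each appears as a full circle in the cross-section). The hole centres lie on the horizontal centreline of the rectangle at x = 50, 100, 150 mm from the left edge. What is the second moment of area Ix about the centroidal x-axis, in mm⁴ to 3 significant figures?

Ix ≈ 6.99 × 10⁵ mm⁴

Split into non-overlapping primitives; take the origin at the lower-left of the bounding box.
Plate: 200 × 35, A = 7 000 mm², y = 17.5 mm, Ī = 714 583 mm⁴.
Hole 1 (subtracted): ⌀18, A = 254.47 mm², y = 17.5 mm, Ī = 5 153 mm⁴.
Hole 2 (subtracted): ⌀18, A = 254.47 mm², y = 17.5 mm, Ī = 5 153 mm⁴.
Hole 3 (subtracted): ⌀18, A = 254.47 mm², y = 17.5 mm, Ī = 5 153 mm⁴.
By symmetry the centroid is at mid-height, ȳ = 17.5 mm.
All pieces are centred on the centroidal x-axis, so I = ΣĪ (holes subtracted) = 699 124 mm⁴.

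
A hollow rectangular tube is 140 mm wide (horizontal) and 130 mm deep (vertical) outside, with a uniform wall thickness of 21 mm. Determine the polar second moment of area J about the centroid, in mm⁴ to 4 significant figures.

Break the section into simple shapes (no overlaps), measuring from the bottom-left corner of the bounding box.
Outer rectangle: 140 × 130, A = 18 200 mm², y = 65 mm, Ī = 25 631 667 mm⁴.
Inner void (subtracted): 98 × 88, A = 8 624 mm², y = 65 mm, Ī = 5 565 355 mm⁴.
By symmetry the centroid is at mid-height, ȳ = 65 mm.
All pieces are centred on the centroidal x-axis, so I = ΣĪ (holes subtracted) = 20 066 312 mm⁴.
Repeating about the centroidal y-axis gives I_y = 22 824 592 mm⁴.
Polar second moment: J = I_x + I_y = 42 890 904 mm⁴.

J ≈ 4.289 × 10⁷ mm⁴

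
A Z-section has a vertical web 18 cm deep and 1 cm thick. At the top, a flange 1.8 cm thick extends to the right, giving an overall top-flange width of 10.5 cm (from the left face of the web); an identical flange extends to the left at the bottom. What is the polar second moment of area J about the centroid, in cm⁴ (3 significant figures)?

Break the section into simple shapes (no overlaps), measuring from the bottom-left corner of the bounding box.
Web: 1 × 18, A = 18 cm², y = 9 cm, Ī = 486 cm⁴.
Top flange (beyond web): 9.5 × 1.8, A = 17.1 cm², y = 17.1 cm, Ī = 4.617 cm⁴.
Bottom flange (beyond web): 9.5 × 1.8, A = 17.1 cm², y = 0.9 cm, Ī = 4.617 cm⁴.
Centroid: ȳ = ΣA·y / ΣA = 9 cm.
Transfer each piece to the centroidal x-axis using Ī + A·d² with d = y − 9:
  web: d = 0 cm → contributes +486 cm⁴
  top flange (beyond web): d = 8.1 cm → contributes +1126.5 cm⁴
  bottom flange (beyond web): d = -8.1 cm → contributes +1126.5 cm⁴
Total I = 2739.1 cm⁴.
For the y-axis: x̄ = 10 cm.
Repeating about the centroidal y-axis gives I_y = 1201.4 cm⁴.
Polar second moment: J = I_x + I_y = 3940.4 cm⁴.

J ≈ 3940 cm⁴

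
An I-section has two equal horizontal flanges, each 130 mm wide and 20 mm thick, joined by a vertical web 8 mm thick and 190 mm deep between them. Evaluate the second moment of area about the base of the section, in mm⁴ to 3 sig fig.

I_base ≈ 1.51 × 10⁸ mm⁴

Treat the section as a set of non-overlapping primitives; coordinates are from the bounding-box lower-left.
Bottom flange: 130 × 20, A = 2 600 mm², y = 10 mm, Ī = 86 667 mm⁴.
Web: 8 × 190, A = 1 520 mm², y = 115 mm, Ī = 4 572 667 mm⁴.
Top flange: 130 × 20, A = 2 600 mm², y = 220 mm, Ī = 86 667 mm⁴.
Transfer each piece to a horizontal axis along the bottom face using Ī + A·d² with d = y − 0:
  bottom flange: d = 10 mm → contributes +346 667 mm⁴
  web: d = 115 mm → contributes +24 674 667 mm⁴
  top flange: d = 220 mm → contributes +125 926 667 mm⁴
Total I = 150 948 000 mm⁴.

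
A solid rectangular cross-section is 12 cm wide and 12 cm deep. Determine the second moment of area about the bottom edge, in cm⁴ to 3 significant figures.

I_base ≈ 6910 cm⁴

The section: 12 × 12, A = 144 cm², y = 6 cm, Ī = 1 728 cm⁴.
Transfer it to the bottom edge using Ī + A·d² with d = y − 0:
  the section: d = 6 cm → contributes +6 912 cm⁴
Total I = 6 912 cm⁴.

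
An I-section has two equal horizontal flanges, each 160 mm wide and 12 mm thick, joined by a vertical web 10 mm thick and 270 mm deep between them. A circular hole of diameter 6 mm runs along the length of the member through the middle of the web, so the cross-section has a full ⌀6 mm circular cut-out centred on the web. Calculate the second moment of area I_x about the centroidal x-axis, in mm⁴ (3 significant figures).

Break the section into simple shapes (no overlaps), measuring from the bottom-left corner of the bounding box.
Bottom flange: 160 × 12, A = 1 920 mm², y = 6 mm, Ī = 23 040 mm⁴.
Web: 10 × 270, A = 2 700 mm², y = 147 mm, Ī = 16 402 500 mm⁴.
Top flange: 160 × 12, A = 1 920 mm², y = 288 mm, Ī = 23 040 mm⁴.
Hole (subtracted): ⌀6, A = 28.274 mm², y = 147 mm, Ī = 63.617 mm⁴.
By symmetry the centroid is at mid-height, ȳ = 147 mm.
Transfer each piece to the centroidal x-axis using Ī + A·d² with d = y − 147:
  bottom flange: d = -141 mm → contributes +38 194 560 mm⁴
  web: d = 0 mm → contributes +16 402 500 mm⁴
  top flange: d = 141 mm → contributes +38 194 560 mm⁴
  hole: d = 0 mm → contributes −63.617 mm⁴
Total I = 92 791 556 mm⁴.

I_x ≈ 9.28 × 10⁷ mm⁴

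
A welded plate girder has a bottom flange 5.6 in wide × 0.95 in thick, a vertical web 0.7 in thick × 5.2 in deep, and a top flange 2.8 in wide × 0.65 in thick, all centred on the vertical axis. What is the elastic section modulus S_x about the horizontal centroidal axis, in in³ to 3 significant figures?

Treat the section as a set of non-overlapping primitives; coordinates are from the bounding-box lower-left.
Bottom plate: 5.6 × 0.95, A = 5.32 in², y = 0.475 in, Ī = 0.40011 in⁴.
Web plate: 0.7 × 5.2, A = 3.64 in², y = 3.55 in, Ī = 8.2021 in⁴.
Top plate: 2.8 × 0.65, A = 1.82 in², y = 6.475 in, Ī = 0.064079 in⁴.
Centroid: ȳ = ΣA·y / ΣA = 2.5263 in.
Transfer each piece to the horizontal centroidal axis using Ī + A·d² with d = y − 2.5263:
  bottom plate: d = -2.0513 in → contributes +22.786 in⁴
  web plate: d = 1.0237 in → contributes +12.017 in⁴
  top plate: d = 3.9487 in → contributes +28.442 in⁴
Total I = 63.244 in⁴.
Extreme fibre distance c = 4.2737 in; S = I/c = 14.799 in³.

S_x ≈ 14.8 in³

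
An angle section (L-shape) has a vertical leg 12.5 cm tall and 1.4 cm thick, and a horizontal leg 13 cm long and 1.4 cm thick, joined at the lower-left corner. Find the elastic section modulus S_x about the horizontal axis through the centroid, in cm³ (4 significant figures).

S_x ≈ 54.92 cm³

Decompose the section into non-overlapping parts with the origin at the bottom-left of its bounding rectangle.
Vertical leg: 1.4 × 12.5, A = 17.5 cm², y = 6.25 cm, Ī = 227.865 cm⁴.
Horizontal leg (remainder): 11.6 × 1.4, A = 16.24 cm², y = 0.7 cm, Ī = 2.65253 cm⁴.
Centroid: ȳ = ΣA·y / ΣA = 3.57863 cm.
Transfer each piece to the horizontal axis through the centroid using Ī + A·d² with d = y − 3.57863:
  vertical leg: d = 2.67137 cm → contributes +352.748 cm⁴
  horizontal leg (remainder): d = -2.87863 cm → contributes +137.226 cm⁴
Total I = 489.974 cm⁴.
Extreme fibre distance c = 8.92137 cm; S = I/c = 54.9214 cm³.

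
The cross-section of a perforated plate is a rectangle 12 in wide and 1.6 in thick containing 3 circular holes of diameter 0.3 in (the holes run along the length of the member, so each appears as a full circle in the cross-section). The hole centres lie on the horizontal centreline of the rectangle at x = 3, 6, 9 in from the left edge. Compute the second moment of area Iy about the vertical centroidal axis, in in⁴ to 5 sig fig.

Decompose the section into non-overlapping parts with the origin at the bottom-left of its bounding rectangle.
Plate: 12 × 1.6, A = 19.2 in², x = 6 in, Ī = 230.4 in⁴.
Hole 1 (subtracted): ⌀0.3, A = 0.07068583 in², x = 3 in, Ī = 0.0003976078 in⁴.
Hole 2 (subtracted): ⌀0.3, A = 0.07068583 in², x = 6 in, Ī = 0.0003976078 in⁴.
Hole 3 (subtracted): ⌀0.3, A = 0.07068583 in², x = 9 in, Ī = 0.0003976078 in⁴.
By symmetry the centroid is at mid-width, x̄ = 6 in.
Transfer each piece to the vertical centroidal axis using Ī + A·d² with d = x − 6:
  plate: d = 0 in → contributes +230.4 in⁴
  hole 1: d = -3 in → contributes −0.6365701 in⁴
  hole 2: d = 0 in → contributes −0.0003976078 in⁴
  hole 3: d = 3 in → contributes −0.6365701 in⁴
Total I = 229.1265 in⁴.

Iy ≈ 229.13 in⁴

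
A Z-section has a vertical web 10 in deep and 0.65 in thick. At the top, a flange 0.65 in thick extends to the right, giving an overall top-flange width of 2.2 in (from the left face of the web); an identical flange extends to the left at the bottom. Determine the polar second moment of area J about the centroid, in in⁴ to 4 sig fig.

Decompose the section into non-overlapping parts with the origin at the bottom-left of its bounding rectangle.
Web: 0.65 × 10, A = 6.5 in², y = 5 in, Ī = 54.1667 in⁴.
Top flange (beyond web): 1.55 × 0.65, A = 1.0075 in², y = 9.675 in, Ī = 0.0354724 in⁴.
Bottom flange (beyond web): 1.55 × 0.65, A = 1.0075 in², y = 0.325 in, Ī = 0.0354724 in⁴.
Centroid: ȳ = ΣA·y / ΣA = 5 in.
Transfer each piece to the centroidal x-axis using Ī + A·d² with d = y − 5:
  web: d = 0 in → contributes +54.1667 in⁴
  top flange (beyond web): d = 4.675 in → contributes +22.055 in⁴
  bottom flange (beyond web): d = -4.675 in → contributes +22.055 in⁴
Total I = 98.2767 in⁴.
For the y-axis: x̄ = 1.875 in.
Repeating about the centroidal y-axis gives I_y = 3.07042 in⁴.
Polar second moment: J = I_x + I_y = 101.347 in⁴.

J ≈ 101.3 in⁴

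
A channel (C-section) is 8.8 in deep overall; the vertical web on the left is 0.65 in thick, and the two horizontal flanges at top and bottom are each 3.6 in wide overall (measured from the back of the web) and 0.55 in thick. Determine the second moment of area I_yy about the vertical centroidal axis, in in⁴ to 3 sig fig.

Treat the section as a set of non-overlapping primitives; coordinates are from the bounding-box lower-left.
Web: 0.65 × 8.8, A = 5.72 in², x = 0.325 in, Ī = 0.20139 in⁴.
Top flange (beyond web): 2.95 × 0.55, A = 1.6225 in², x = 2.125 in, Ī = 1.1767 in⁴.
Bottom flange (beyond web): 2.95 × 0.55, A = 1.6225 in², x = 2.125 in, Ī = 1.1767 in⁴.
Centroid: x̄ = ΣA·x / ΣA = 0.97653 in.
Transfer each piece to the vertical centroidal axis using Ī + A·d² with d = x − 0.97653:
  web: d = -0.65153 in → contributes +2.6295 in⁴
  top flange (beyond web): d = 1.1485 in → contributes +3.3167 in⁴
  bottom flange (beyond web): d = 1.1485 in → contributes +3.3167 in⁴
Total I = 9.2629 in⁴.

I_yy ≈ 9.26 in⁴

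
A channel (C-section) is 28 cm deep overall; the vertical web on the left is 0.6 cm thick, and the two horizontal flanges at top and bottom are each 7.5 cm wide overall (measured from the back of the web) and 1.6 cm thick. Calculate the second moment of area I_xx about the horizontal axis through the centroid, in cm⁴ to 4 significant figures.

I_xx ≈ 4950 cm⁴

Decompose the section into non-overlapping parts with the origin at the bottom-left of its bounding rectangle.
Web: 0.6 × 28, A = 16.8 cm², y = 14 cm, Ī = 1097.6 cm⁴.
Top flange (beyond web): 6.9 × 1.6, A = 11.04 cm², y = 27.2 cm, Ī = 2.3552 cm⁴.
Bottom flange (beyond web): 6.9 × 1.6, A = 11.04 cm², y = 0.8 cm, Ī = 2.3552 cm⁴.
By symmetry the centroid is at mid-height, ȳ = 14 cm.
Transfer each piece to the horizontal axis through the centroid using Ī + A·d² with d = y − 14:
  web: d = 0 cm → contributes +1097.6 cm⁴
  top flange (beyond web): d = 13.2 cm → contributes +1925.96 cm⁴
  bottom flange (beyond web): d = -13.2 cm → contributes +1925.96 cm⁴
Total I = 4949.53 cm⁴.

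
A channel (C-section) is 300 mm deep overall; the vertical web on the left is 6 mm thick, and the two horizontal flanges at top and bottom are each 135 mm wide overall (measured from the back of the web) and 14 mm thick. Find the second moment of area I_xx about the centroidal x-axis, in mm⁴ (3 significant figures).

Decompose the section into non-overlapping parts with the origin at the bottom-left of its bounding rectangle.
Web: 6 × 300, A = 1 800 mm², y = 150 mm, Ī = 13 500 000 mm⁴.
Top flange (beyond web): 129 × 14, A = 1 806 mm², y = 293 mm, Ī = 29 498 mm⁴.
Bottom flange (beyond web): 129 × 14, A = 1 806 mm², y = 7 mm, Ī = 29 498 mm⁴.
By symmetry the centroid is at mid-height, ȳ = 150 mm.
Transfer each piece to the centroidal x-axis using Ī + A·d² with d = y − 150:
  web: d = 0 mm → contributes +13 500 000 mm⁴
  top flange (beyond web): d = 143 mm → contributes +36 960 392 mm⁴
  bottom flange (beyond web): d = -143 mm → contributes +36 960 392 mm⁴
Total I = 87 420 784 mm⁴.

I_xx ≈ 8.74 × 10⁷ mm⁴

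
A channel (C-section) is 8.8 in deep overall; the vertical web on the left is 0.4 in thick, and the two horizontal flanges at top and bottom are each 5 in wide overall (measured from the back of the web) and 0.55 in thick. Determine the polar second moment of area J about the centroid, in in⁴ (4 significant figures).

Break the section into simple shapes (no overlaps), measuring from the bottom-left corner of the bounding box.
Web: 0.4 × 8.8, A = 3.52 in², y = 4.4 in, Ī = 22.7157 in⁴.
Top flange (beyond web): 4.6 × 0.55, A = 2.53 in², y = 8.525 in, Ī = 0.0637771 in⁴.
Bottom flange (beyond web): 4.6 × 0.55, A = 2.53 in², y = 0.275 in, Ī = 0.0637771 in⁴.
By symmetry the centroid is at mid-height, ȳ = 4.4 in.
Transfer each piece to the centroidal x-axis using Ī + A·d² with d = y − 4.4:
  web: d = 0 in → contributes +22.7157 in⁴
  top flange (beyond web): d = 4.125 in → contributes +43.1133 in⁴
  bottom flange (beyond web): d = -4.125 in → contributes +43.1133 in⁴
Total I = 108.942 in⁴.
For the y-axis: x̄ = 1.67436 in.
Repeating about the centroidal y-axis gives I_y = 21.9438 in⁴.
Polar second moment: J = I_x + I_y = 130.886 in⁴.

J ≈ 130.9 in⁴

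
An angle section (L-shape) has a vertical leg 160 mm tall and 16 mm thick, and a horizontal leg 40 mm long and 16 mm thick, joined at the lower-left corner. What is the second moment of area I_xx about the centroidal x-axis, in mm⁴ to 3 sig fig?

I_xx ≈ 7.20 × 10⁶ mm⁴

Split into non-overlapping primitives; take the origin at the lower-left of the bounding box.
Vertical leg: 16 × 160, A = 2 560 mm², y = 80 mm, Ī = 5 461 333 mm⁴.
Horizontal leg (remainder): 24 × 16, A = 384 mm², y = 8 mm, Ī = 8 192 mm⁴.
Centroid: ȳ = ΣA·y / ΣA = 70.609 mm.
Transfer each piece to the centroidal x-axis using Ī + A·d² with d = y − 70.609:
  vertical leg: d = 9.3913 mm → contributes +5 687 117 mm⁴
  horizontal leg (remainder): d = -62.609 mm → contributes +1 513 414 mm⁴
Total I = 7 200 531 mm⁴.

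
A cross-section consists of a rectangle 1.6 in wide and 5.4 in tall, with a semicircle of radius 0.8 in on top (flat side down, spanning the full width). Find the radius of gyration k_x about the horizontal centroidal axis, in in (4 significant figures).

k_x ≈ 1.745 in

Split into non-overlapping primitives; take the origin at the lower-left of the bounding box.
Rectangular body: 1.6 × 5.4, A = 8.64 in², y = 2.7 in, Ī = 20.9952 in⁴.
Semicircular cap: semicircle r = 0.8, A = 1.00531 in², y = 5.73953 in, Ī = 0.0449565 in⁴.
Centroid: ȳ = ΣA·y / ΣA = 3.0168 in.
Transfer each piece to the horizontal centroidal axis using Ī + A·d² with d = y − 3.0168:
  rectangular body: d = -0.316804 in → contributes +21.8623 in⁴
  semicircular cap: d = 2.72273 in → contributes +7.49756 in⁴
Total I = 29.3599 in⁴.
Radius of gyration: k = √(I/A) = √(29.3599 / 9.64531) = 1.74469 in.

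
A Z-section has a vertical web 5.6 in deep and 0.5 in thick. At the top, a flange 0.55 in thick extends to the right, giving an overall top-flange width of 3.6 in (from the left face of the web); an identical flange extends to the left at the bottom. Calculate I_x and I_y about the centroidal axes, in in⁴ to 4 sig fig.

Split into non-overlapping primitives; take the origin at the lower-left of the bounding box.
Web: 0.5 × 5.6, A = 2.8 in², y = 2.8 in, Ī = 7.31733 in⁴.
Top flange (beyond web): 3.1 × 0.55, A = 1.705 in², y = 5.325 in, Ī = 0.0429802 in⁴.
Bottom flange (beyond web): 3.1 × 0.55, A = 1.705 in², y = 0.275 in, Ī = 0.0429802 in⁴.
Centroid: ȳ = ΣA·y / ΣA = 2.8 in.
Transfer each piece to the centroidal x-axis using Ī + A·d² with d = y − 2.8:
  web: d = 0 in → contributes +7.31733 in⁴
  top flange (beyond web): d = 2.525 in → contributes +10.9134 in⁴
  bottom flange (beyond web): d = -2.525 in → contributes +10.9134 in⁴
Total I = 29.1442 in⁴.
For the y-axis: x̄ = 3.35 in.
Repeating about the centroidal y-axis gives I_y = 13.8376 in⁴.

I_x ≈ 29.14 in⁴, I_y ≈ 13.84 in⁴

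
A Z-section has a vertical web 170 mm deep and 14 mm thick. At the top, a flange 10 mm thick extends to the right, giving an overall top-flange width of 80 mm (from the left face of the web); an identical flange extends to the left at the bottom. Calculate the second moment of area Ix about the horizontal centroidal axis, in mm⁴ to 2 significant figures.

Ix ≈ 1.4 × 10⁷ mm⁴

Break the section into simple shapes (no overlaps), measuring from the bottom-left corner of the bounding box.
Web: 14 × 170, A = 2 380 mm², y = 85 mm, Ī = 5 731 833 mm⁴.
Top flange (beyond web): 66 × 10, A = 660 mm², y = 165 mm, Ī = 5 500 mm⁴.
Bottom flange (beyond web): 66 × 10, A = 660 mm², y = 5 mm, Ī = 5 500 mm⁴.
Centroid: ȳ = ΣA·y / ΣA = 85 mm.
Transfer each piece to the horizontal centroidal axis using Ī + A·d² with d = y − 85:
  web: d = 0 mm → contributes +5 731 833 mm⁴
  top flange (beyond web): d = 80 mm → contributes +4 229 500 mm⁴
  bottom flange (beyond web): d = -80 mm → contributes +4 229 500 mm⁴
Total I = 14 190 833 mm⁴.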